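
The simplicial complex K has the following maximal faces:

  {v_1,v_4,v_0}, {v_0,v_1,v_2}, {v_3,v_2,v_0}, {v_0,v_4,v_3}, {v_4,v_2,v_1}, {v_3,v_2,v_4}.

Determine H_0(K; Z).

H_0 = Z.

Fix the vertex order v_0 < v_1 < v_2 < v_3 < v_4 and write every simplex with vertices in increasing order. Then dim K = 2 and the simplices of K are:

  0-simplices (5): [v_0], [v_1], [v_2], [v_3], [v_4]
  1-simplices (9): [v_0,v_1], [v_0,v_2], [v_0,v_3], [v_0,v_4], [v_1,v_2], [v_1,v_4], [v_2,v_3], [v_2,v_4], [v_3,v_4]
  2-simplices (6): [v_0,v_1,v_2], [v_0,v_1,v_4], [v_0,v_2,v_3], [v_0,v_3,v_4], [v_1,v_2,v_4], [v_2,v_3,v_4]

Hence C_0 ≅ Z^5, C_1 ≅ Z^9, C_2 ≅ Z^6.

∂_1: C_1 → C_0 is given by ∂[p,q] = [q] − [p].
As a 5×9 matrix over Z this has rank 4, with invariant factors (1,1,1,1).

The boundary map ∂_2: C_2 → C_1 acts by ∂[p,q,r] = [q,r] − [p,r] + [p,q]. For instance
  ∂[v_0,v_1,v_4] = [v_1,v_4] − [v_0,v_4] + [v_0,v_1],
  ∂[v_2,v_3,v_4] = [v_3,v_4] − [v_2,v_4] + [v_2,v_3].
As a 9×6 matrix over Z this has rank 5, with invariant factors (1,1,1,1,1).

Reading off H_k = ker ∂_k / im ∂_{k+1}:

  H_0: rank C_0 − rank ∂_1 = 5 − 4 = 1, and the invariant factors of ∂_1 are all 1, so H_0 ≅ Z.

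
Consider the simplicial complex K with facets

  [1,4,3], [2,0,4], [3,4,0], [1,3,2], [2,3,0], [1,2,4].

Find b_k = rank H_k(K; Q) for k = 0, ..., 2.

b_0 = 1, b_1 = 0, b_2 = 1.

K has 5 vertices, 9 edges, 6 triangles.
rank ∂_0 = 0, rank ∂_1 = 4 ⇒ b_0 = 5 − 0 − 4 = 1; all invariant factors of ∂_1 are 1 so no torsion. So H_0 ≅ Z.
rank ∂_1 = 4, rank ∂_2 = 5 ⇒ b_1 = 9 − 4 − 5 = 0; all invariant factors of ∂_2 are 1 so no torsion. So H_1 ≅ 0.
rank ∂_2 = 5, rank ∂_3 = 0 ⇒ b_2 = 6 − 5 − 0 = 1. So H_2 ≅ Z.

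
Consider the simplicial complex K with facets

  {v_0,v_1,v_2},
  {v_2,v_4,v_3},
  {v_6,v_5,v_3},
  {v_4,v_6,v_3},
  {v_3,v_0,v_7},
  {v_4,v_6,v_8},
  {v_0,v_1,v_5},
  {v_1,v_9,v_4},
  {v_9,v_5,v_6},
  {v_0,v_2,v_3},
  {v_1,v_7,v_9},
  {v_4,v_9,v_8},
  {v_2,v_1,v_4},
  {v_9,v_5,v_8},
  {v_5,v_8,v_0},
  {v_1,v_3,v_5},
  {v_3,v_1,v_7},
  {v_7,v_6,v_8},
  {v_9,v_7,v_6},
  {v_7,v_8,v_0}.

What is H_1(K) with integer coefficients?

H_1 ≅ Z ⊕ Z_2.

K has 10 vertices, 30 edges, 20 triangles.
rank ∂_1 = 9, rank ∂_2 = 20 ⇒ b_1 = 30 − 9 − 20 = 1; ∂_2 has invariant factor(s) [2] giving torsion. So H_1 = Z ⊕ Z_2.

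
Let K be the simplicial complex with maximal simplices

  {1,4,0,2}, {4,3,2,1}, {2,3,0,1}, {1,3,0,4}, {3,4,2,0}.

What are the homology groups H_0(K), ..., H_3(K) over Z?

H_0 = Z,  H_1 = 0,  H_2 = 0,  H_3 = Z.

Order the vertices as 0 < 1 < 2 < 3 < 4. Listing each simplex with vertices in this order, K has dimension 3 with simplices:

  0-simplices (5): [0], [1], [2], [3], [4]
  1-simplices (10): [0,1], [0,2], [0,3], [0,4], [1,2], [1,3], [1,4], [2,3], [2,4], [3,4]
  2-simplices (10): [0,1,2], [0,1,3], [0,1,4], [0,2,3], [0,2,4], [0,3,4], [1,2,3], [1,2,4], [1,3,4], [2,3,4]
  3-simplices (5): [0,1,2,3], [0,1,2,4], [0,1,3,4], [0,2,3,4], [1,2,3,4]

so the chain groups are C_0 ≅ Z^5, C_1 ≅ Z^10, C_2 ≅ Z^10, C_3 ≅ Z^5.

The boundary map ∂_1: C_1 → C_0 maps an edge to its endpoints' difference, ∂[p,q] = q − p.
The 5×10 boundary matrix has rank 4 and Smith normal form diag(1,1,1,1).

Boundary ∂_2: C_2 → C_1 acts by ∂[p,q,r] = [q,r] − [p,r] + [p,q]. For instance
  ∂[0,3,4] = [3,4] − [0,4] + [0,3],
  ∂[0,2,3] = [2,3] − [0,3] + [0,2].
This gives a 10×10 integer matrix of rank 6; reducing to Smith normal form yields diagonal entries (1,1,1,1,1,1).

The boundary map ∂_3: C_3 → C_2 sends each 3-simplex σ to the alternating sum Σ_i (−1)^i (σ with its i-th vertex removed). For instance
  ∂[0,1,3,4] = [1,3,4] − [0,3,4] + [0,1,4] − [0,1,3],
  ∂[0,1,2,4] = [1,2,4] − [0,2,4] + [0,1,4] − [0,1,2].
As a 10×5 matrix over Z this has rank 4, with invariant factors (1,1,1,1).

Computing H_k = (kernel of ∂_k) / (image of ∂_{k+1}):

  H_0: rank C_0 − rank ∂_1 = 5 − 4 = 1, and the invariant factors of ∂_1 are all 1, so H_0 ≅ Z.
  H_1: rank ker ∂_1 − rank ∂_2 = (10 − 4) − 6 = 0, and the invariant factors of ∂_2 are all 1, so H_1 ≅ 0.
  H_2: rank ker ∂_2 − rank ∂_3 = (10 − 6) − 4 = 0, and the invariant factors of ∂_3 are all 1, so H_2 ≅ 0.
  H_3: rank ker ∂_3 − rank ∂_4 = (5 − 4) − 0 = 1, and there is no ∂_4, so H_3 ≅ Z.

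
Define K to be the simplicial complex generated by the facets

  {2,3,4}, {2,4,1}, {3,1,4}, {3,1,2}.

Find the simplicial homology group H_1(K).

H_1 = 0.

Take the total order 1 < 2 < 3 < 4 on the vertex set. Then K (dimension 2) consists of the simplices:

  0-simplices (4): [1], [2], [3], [4]
  1-simplices (6): [1,2], [1,3], [1,4], [2,3], [2,4], [3,4]
  2-simplices (4): [1,2,3], [1,2,4], [1,3,4], [2,3,4]

so the chain groups are C_0 ≅ Z^4, C_1 ≅ Z^6, C_2 ≅ Z^4.

The boundary map ∂_1: C_1 → C_0 maps an edge to its endpoints' difference, ∂[p,q] = q − p.
The resulting 4×6 matrix has rank 3, and its Smith normal form has invariant factors (1,1,1).

Boundary ∂_2: C_2 → C_1 maps a triangle to the signed sum of its edges. For instance
  ∂[2,3,4] = [3,4] − [2,4] + [2,3],
  ∂[1,2,4] = [2,4] − [1,4] + [1,2].
The resulting 6×4 matrix has rank 3, and its Smith normal form has invariant factors (1,1,1).

Now H_k = ker ∂_k / im ∂_{k+1}, so:

  H_1: rank ker ∂_1 − rank ∂_2 = (6 − 3) − 3 = 0, and the invariant factors of ∂_2 are all 1, so H_1 ≅ 0.

(K is a triangulation of the 2-sphere S^2.)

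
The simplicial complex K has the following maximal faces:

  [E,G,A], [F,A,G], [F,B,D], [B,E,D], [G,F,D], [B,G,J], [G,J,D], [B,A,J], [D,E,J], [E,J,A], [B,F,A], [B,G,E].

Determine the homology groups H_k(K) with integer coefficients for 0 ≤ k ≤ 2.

H_0 = Z,  H_1 = Z/2,  H_2 = 0.

Take the total order A < B < D < E < F < G < J on the vertex set. Then K (dimension 2) consists of the simplices:

  0-simplices (7): A, B, D, E, F, G, J
  1-simplices (18): AB, AE, AF, AG, AJ, BD, BE, BF, BG, BJ, DE, DF, DG, DJ, EG, EJ, FG, GJ
  2-simplices (12): ABF, ABJ, AEG, AEJ, AFG, BDE, BDF, BEG, BGJ, DEJ, DFG, DGJ

Hence C_0 ≅ Z^7, C_1 ≅ Z^18, C_2 ≅ Z^12.

∂_1: C_1 → C_0 sends each edge [p,q] (with p < q) to q − p. For instance
  ∂DF = F − D.
As a 7×18 matrix over Z this has rank 6, with invariant factors (1,1,1,1,1,1).

The boundary map ∂_2: C_2 → C_1 acts by ∂[p,q,r] = [q,r] − [p,r] + [p,q]. For instance
  ∂DFG = FG − DG + DF,
  ∂AFG = FG − AG + AF.
This gives a 18×12 integer matrix of rank 12; reducing to Smith normal form yields diagonal entries (1,1,1,1,1,1,1,1,1,1,1,2).

Computing H_k = (kernel of ∂_k) / (image of ∂_{k+1}):

  H_0: rank C_0 − rank ∂_1 = 7 − 6 = 1, and the invariant factors of ∂_1 are all 1, so H_0 ≅ Z.
  H_1: rank ker ∂_1 − rank ∂_2 = (18 − 6) − 12 = 0, and ∂_2 has invariant factor 2 > 1, so H_1 ≅ Z/2.
  H_2: rank ker ∂_2 − rank ∂_3 = (12 − 12) − 0 = 0, and there is no ∂_3, so H_2 ≅ 0.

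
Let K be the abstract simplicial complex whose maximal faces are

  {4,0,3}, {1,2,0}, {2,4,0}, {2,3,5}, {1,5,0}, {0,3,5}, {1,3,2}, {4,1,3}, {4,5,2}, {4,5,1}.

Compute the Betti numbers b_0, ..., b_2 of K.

b_0 = 1, b_1 = 0, b_2 = 0.

We work with the vertex ordering 0 < 1 < 2 < 3 < 4 < 5. The simplices of K, each written with vertices in increasing order, are:

  0-simplices (6): [0], [1], [2], [3], [4], [5]
  1-simplices (15): [0,1], [0,2], [0,3], [0,4], [0,5], [1,2], [1,3], [1,4], [1,5], [2,3], [2,4], [2,5], [3,4], [3,5], [4,5]
  2-simplices (10): [0,1,2], [0,1,5], [0,2,4], [0,3,4], [0,3,5], [1,2,3], [1,3,4], [1,4,5], [2,3,5], [2,4,5]

giving chain groups C_0 ≅ Z^6, C_1 ≅ Z^15, C_2 ≅ Z^10.

Boundary ∂_1: C_1 → C_0 is given by ∂[p,q] = [q] − [p]. For instance
  ∂[2,3] = [3] − [2].
The resulting 6×15 matrix has rank 5, and its Smith normal form has invariant factors (1,1,1,1,1).

∂_2: C_2 → C_1 acts by ∂[p,q,r] = [q,r] − [p,r] + [p,q]. For instance
  ∂[1,4,5] = [4,5] − [1,5] + [1,4],
  ∂[2,3,5] = [3,5] − [2,5] + [2,3].
This gives a 15×10 integer matrix of rank 10; reducing to Smith normal form yields diagonal entries (1,1,1,1,1,1,1,1,1,2).

Computing H_k = (kernel of ∂_k) / (image of ∂_{k+1}):

  H_0: rank C_0 − rank ∂_1 = 6 − 5 = 1, and the invariant factors of ∂_1 are all 1, so H_0 = Z.
  H_1: rank ker ∂_1 − rank ∂_2 = (15 − 5) − 10 = 0, and ∂_2 has invariant factor 2 > 1, so H_1 = Z/2.
  H_2: rank ker ∂_2 − rank ∂_3 = (10 − 10) − 0 = 0, and there is no ∂_3, so H_2 = 0.

(K is a triangulation of the real projective plane RP^2.)

Hence the Betti numbers are b_0 = 1, b_1 = 0, b_2 = 0.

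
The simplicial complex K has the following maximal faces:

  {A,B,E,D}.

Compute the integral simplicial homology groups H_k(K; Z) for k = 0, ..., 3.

Fix the vertex order A < B < D < E and write every simplex with vertices in increasing order. Then dim K = 3 and the simplices of K are:

  0-simplices (4): A, B, D, E
  1-simplices (6): AB, AD, AE, BD, BE, DE
  2-simplices (4): ABD, ABE, ADE, BDE
  3-simplices (1): ABDE

so the chain groups are C_0 ≅ Z^4, C_1 ≅ Z^6, C_2 ≅ Z^4, C_3 ≅ Z^1.

The boundary map ∂_1: C_1 → C_0 sends each edge [p,q] (with p < q) to q − p.
As a 4×6 matrix over Z this has rank 3, with invariant factors (1,1,1).

The boundary map ∂_2: C_2 → C_1 acts by ∂[p,q,r] = [q,r] − [p,r] + [p,q]. For instance
  ∂ABD = BD − AD + AB,
  ∂ABE = BE − AE + AB.
The 6×4 boundary matrix has rank 3 and Smith normal form diag(1,1,1).

Boundary ∂_3: C_3 → C_2 sends each 3-simplex σ to the alternating sum Σ_i (−1)^i (σ with its i-th vertex removed). For instance
  ∂ABDE = BDE − ADE + ABE − ABD.
As a 4×1 matrix over Z this has rank 1, with invariant factors (1).

Computing H_k = (kernel of ∂_k) / (image of ∂_{k+1}):

  H_0: rank C_0 − rank ∂_1 = 4 − 3 = 1, and the invariant factors of ∂_1 are all 1, so H_0 ≅ Z.
  H_1: rank ker ∂_1 − rank ∂_2 = (6 − 3) − 3 = 0, and the invariant factors of ∂_2 are all 1, so H_1 ≅ 0.
  H_2: rank ker ∂_2 − rank ∂_3 = (4 − 3) − 1 = 0, and the invariant factors of ∂_3 are all 1, so H_2 ≅ 0.
  H_3: rank ker ∂_3 − rank ∂_4 = (1 − 1) − 0 = 0, and there is no ∂_4, so H_3 ≅ 0.

As a check, the Euler characteristic is 4 − 6 + 4 − 1 = 1, which agrees with 1 − 0 + 0 − 0 = 1.

H_0 ≅ Z,  H_1 = 0,  H_2 = 0,  H_3 = 0.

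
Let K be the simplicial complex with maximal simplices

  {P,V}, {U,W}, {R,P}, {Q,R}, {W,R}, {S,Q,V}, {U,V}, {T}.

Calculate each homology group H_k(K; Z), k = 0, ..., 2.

H_0 ≅ Z^2,  H_1 ≅ Z^2,  H_2 = 0.

Order the vertices as P < Q < R < S < T < U < V < W. Listing each simplex with vertices in this order, K has dimension 2 with simplices:

  0-simplices (8): P, Q, R, S, T, U, V, W
  1-simplices (9): PR, PV, QR, QS, QV, RW, SV, UV, UW
  2-simplices (1): QSV

giving chain groups C_0 ≅ Z^8, C_1 ≅ Z^9, C_2 ≅ Z^1.

Boundary ∂_1: C_1 → C_0 maps an edge to its endpoints' difference, ∂[p,q] = q − p.
This gives a 8×9 integer matrix of rank 6; reducing to Smith normal form yields diagonal entries (1,1,1,1,1,1).

The boundary map ∂_2: C_2 → C_1 sends each 2-simplex [p,q,r] to [q,r] − [p,r] + [p,q]. For instance
  ∂QSV = SV − QV + QS.
As a 9×1 matrix over Z this has rank 1, with invariant factors (1).

Reading off H_k = ker ∂_k / im ∂_{k+1}:

  H_0: rank C_0 − rank ∂_1 = 8 − 6 = 2, and the invariant factors of ∂_1 are all 1, so H_0 = Z^2.
  H_1: rank ker ∂_1 − rank ∂_2 = (9 − 6) − 1 = 2, and the invariant factors of ∂_2 are all 1, so H_1 = Z^2.
  H_2: rank ker ∂_2 − rank ∂_3 = (1 − 1) − 0 = 0, and there is no ∂_3, so H_2 = 0.

As a check, the Euler characteristic is 8 − 9 + 1 = 0, which agrees with 2 − 2 + 0 = 0.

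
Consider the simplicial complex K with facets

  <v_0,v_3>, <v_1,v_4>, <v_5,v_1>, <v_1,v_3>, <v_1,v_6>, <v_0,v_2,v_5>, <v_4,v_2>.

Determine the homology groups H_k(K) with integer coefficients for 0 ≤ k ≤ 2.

Take the total order v_0 < v_1 < v_2 < v_3 < v_4 < v_5 < v_6 on the vertex set. Then K (dimension 2) consists of the simplices:

  0-simplices (7): [v_0], [v_1], [v_2], [v_3], [v_4], [v_5], [v_6]
  1-simplices (9): [v_0,v_2], [v_0,v_3], [v_0,v_5], [v_1,v_3], [v_1,v_4], [v_1,v_5], [v_1,v_6], [v_2,v_4], [v_2,v_5]
  2-simplices (1): [v_0,v_2,v_5]

giving chain groups C_0 ≅ Z^7, C_1 ≅ Z^9, C_2 ≅ Z^1.

The boundary map ∂_1: C_1 → C_0 sends each edge [p,q] (with p < q) to q − p. For instance
  ∂[v_0,v_2] = [v_2] − [v_0].
As a 7×9 matrix over Z this has rank 6, with invariant factors (1,1,1,1,1,1).

Boundary ∂_2: C_2 → C_1 sends each 2-simplex [p,q,r] to [q,r] − [p,r] + [p,q]. For instance
  ∂[v_0,v_2,v_5] = [v_2,v_5] − [v_0,v_5] + [v_0,v_2].
This gives a 9×1 integer matrix of rank 1; reducing to Smith normal form yields diagonal entries (1).

Now H_k = ker ∂_k / im ∂_{k+1}, so:

  H_0: rank C_0 − rank ∂_1 = 7 − 6 = 1, and the invariant factors of ∂_1 are all 1, so H_0 = Z.
  H_1: rank ker ∂_1 − rank ∂_2 = (9 − 6) − 1 = 2, and the invariant factors of ∂_2 are all 1, so H_1 = Z^2.
  H_2: rank ker ∂_2 − rank ∂_3 = (1 − 1) − 0 = 0, and there is no ∂_3, so H_2 = 0.

As a check, the Euler characteristic is 7 − 9 + 1 = -1, which agrees with 1 − 2 + 0 = -1.

H_0 = Z,  H_1 = Z^2,  H_2 = 0.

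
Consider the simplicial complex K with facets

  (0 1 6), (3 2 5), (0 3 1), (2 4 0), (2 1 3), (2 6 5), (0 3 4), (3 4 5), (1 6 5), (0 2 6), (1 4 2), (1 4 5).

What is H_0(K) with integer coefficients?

H_0 = Z.

Fix the vertex order 0 < 1 < 2 < 3 < 4 < 5 < 6 and write every simplex with vertices in increasing order. Then dim K = 2 and the simplices of K are:

  0-simplices (7): [0], [1], [2], [3], [4], [5], [6]
  1-simplices (18): [0,1], [0,2], [0,3], [0,4], [0,6], [1,2], [1,3], [1,4], [1,5], [1,6], [2,3], [2,4], [2,5], [2,6], [3,4], [3,5], [4,5], [5,6]
  2-simplices (12): [0,1,3], [0,1,6], [0,2,4], [0,2,6], [0,3,4], [1,2,3], [1,2,4], [1,4,5], [1,5,6], [2,3,5], [2,5,6], [3,4,5]

giving chain groups C_0 ≅ Z^7, C_1 ≅ Z^18, C_2 ≅ Z^12.

∂_1: C_1 → C_0 is given by ∂[p,q] = [q] − [p].
As a 7×18 matrix over Z this has rank 6, with invariant factors (1,1,1,1,1,1).

∂_2: C_2 → C_1 acts by ∂[p,q,r] = [q,r] − [p,r] + [p,q]. For instance
  ∂[0,1,3] = [1,3] − [0,3] + [0,1],
  ∂[0,1,6] = [1,6] − [0,6] + [0,1].
The resulting 18×12 matrix has rank 12, and its Smith normal form has invariant factors (1,1,1,1,1,1,1,1,1,1,1,2).

Reading off H_k = ker ∂_k / im ∂_{k+1}:

  H_0: rank C_0 − rank ∂_1 = 7 − 6 = 1, and the invariant factors of ∂_1 are all 1, so H_0 = Z.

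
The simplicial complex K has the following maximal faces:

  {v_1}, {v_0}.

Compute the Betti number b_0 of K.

b_0 = 2.

Take the total order v_0 < v_1 on the vertex set. Then K (dimension 0) consists of the simplices:

  0-simplices (2): [v_0], [v_1]

giving chain groups C_0 ≅ Z^2.

Reading off H_k = ker ∂_k / im ∂_{k+1}:

  H_0: rank C_0 − rank ∂_1 = 2 − 0 = 2, and there is no ∂_1, so H_0 = Z^2.

(K is a triangulation of a set of 2 points.)

Hence the Betti numbers are b_0 = 2.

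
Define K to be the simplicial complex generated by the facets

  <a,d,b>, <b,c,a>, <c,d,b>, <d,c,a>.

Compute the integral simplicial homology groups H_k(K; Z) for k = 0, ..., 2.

Order the vertices as a < b < c < d. Listing each simplex with vertices in this order, K has dimension 2 with simplices:

  0-simplices (4): a, b, c, d
  1-simplices (6): ab, ac, ad, bc, bd, cd
  2-simplices (4): abc, abd, acd, bcd

giving chain groups C_0 ≅ Z^4, C_1 ≅ Z^6, C_2 ≅ Z^4.

The boundary map ∂_1: C_1 → C_0 is given by ∂[p,q] = [q] − [p]. For instance
  ∂ac = c − a.
The resulting 4×6 matrix has rank 3, and its Smith normal form has invariant factors (1,1,1).

∂_2: C_2 → C_1 maps a triangle to the signed sum of its edges. For instance
  ∂acd = cd − ad + ac,
  ∂abc = bc − ac + ab.
As a 6×4 matrix over Z this has rank 3, with invariant factors (1,1,1).

Reading off H_k = ker ∂_k / im ∂_{k+1}:

  H_0: rank C_0 − rank ∂_1 = 4 − 3 = 1, and the invariant factors of ∂_1 are all 1, so H_0 = Z.
  H_1: rank ker ∂_1 − rank ∂_2 = (6 − 3) − 3 = 0, and the invariant factors of ∂_2 are all 1, so H_1 = 0.
  H_2: rank ker ∂_2 − rank ∂_3 = (4 − 3) − 0 = 1, and there is no ∂_3, so H_2 = Z.

As a check, the Euler characteristic is 4 − 6 + 4 = 2, which agrees with 1 − 0 + 1 = 2.

H_0 = Z,  H_1 = 0,  H_2 = Z.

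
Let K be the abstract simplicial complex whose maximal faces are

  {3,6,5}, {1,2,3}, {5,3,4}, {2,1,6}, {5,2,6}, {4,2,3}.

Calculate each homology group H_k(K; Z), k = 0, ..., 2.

We work with the vertex ordering 1 < 2 < 3 < 4 < 5 < 6. The simplices of K, each written with vertices in increasing order, are:

  0-simplices (6): [1], [2], [3], [4], [5], [6]
  1-simplices (12): [1,2], [1,3], [1,6], [2,3], [2,4], [2,5], [2,6], [3,4], [3,5], [3,6], [4,5], [5,6]
  2-simplices (6): [1,2,3], [1,2,6], [2,3,4], [2,5,6], [3,4,5], [3,5,6]

Hence C_0 ≅ Z^6, C_1 ≅ Z^12, C_2 ≅ Z^6.

∂_1: C_1 → C_0 sends each edge [p,q] (with p < q) to q − p. For instance
  ∂[2,6] = [6] − [2].
The 6×12 boundary matrix has rank 5 and Smith normal form diag(1,1,1,1,1).

∂_2: C_2 → C_1 maps a triangle to the signed sum of its edges. For instance
  ∂[1,2,3] = [2,3] − [1,3] + [1,2],
  ∂[3,4,5] = [4,5] − [3,5] + [3,4].
The 12×6 boundary matrix has rank 6 and Smith normal form diag(1,1,1,1,1,1).

Reading off H_k = ker ∂_k / im ∂_{k+1}:

  H_0: rank C_0 − rank ∂_1 = 6 − 5 = 1, and the invariant factors of ∂_1 are all 1, so H_0 = Z.
  H_1: rank ker ∂_1 − rank ∂_2 = (12 − 5) − 6 = 1, and the invariant factors of ∂_2 are all 1, so H_1 = Z.
  H_2: rank ker ∂_2 − rank ∂_3 = (6 − 6) − 0 = 0, and there is no ∂_3, so H_2 = 0.

As a check, the Euler characteristic is 6 − 12 + 6 = 0, which agrees with 1 − 1 + 0 = 0.

H_0 ≅ Z,  H_1 ≅ Z,  H_2 = 0.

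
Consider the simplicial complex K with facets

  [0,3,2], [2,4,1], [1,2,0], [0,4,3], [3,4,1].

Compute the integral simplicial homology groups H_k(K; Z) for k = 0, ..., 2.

K has 5 vertices, 10 edges, 5 triangles.
rank ∂_0 = 0, rank ∂_1 = 4 ⇒ b_0 = 5 − 0 − 4 = 1; all invariant factors of ∂_1 are 1 so no torsion. So H_0 = Z.
rank ∂_1 = 4, rank ∂_2 = 5 ⇒ b_1 = 10 − 4 − 5 = 1; all invariant factors of ∂_2 are 1 so no torsion. So H_1 = Z.
rank ∂_2 = 5, rank ∂_3 = 0 ⇒ b_2 = 5 − 5 − 0 = 0. So H_2 = 0.

H_0 = Z,  H_1 = Z,  H_2 = 0.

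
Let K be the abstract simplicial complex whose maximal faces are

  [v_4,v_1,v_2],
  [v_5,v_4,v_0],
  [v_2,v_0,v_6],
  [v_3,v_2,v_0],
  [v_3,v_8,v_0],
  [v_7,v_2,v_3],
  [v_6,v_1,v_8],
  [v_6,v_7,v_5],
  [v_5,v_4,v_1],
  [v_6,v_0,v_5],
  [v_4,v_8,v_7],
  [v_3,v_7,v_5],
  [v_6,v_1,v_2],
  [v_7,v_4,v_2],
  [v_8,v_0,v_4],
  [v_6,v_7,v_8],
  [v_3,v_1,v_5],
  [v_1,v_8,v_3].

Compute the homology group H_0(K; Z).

H_0 = Z.

Take the total order v_0 < v_1 < v_2 < v_3 < v_4 < v_5 < v_6 < v_7 < v_8 on the vertex set. Then K (dimension 2) consists of the simplices:

  0-simplices (9): [v_0], [v_1], [v_2], [v_3], [v_4], [v_5], [v_6], [v_7], [v_8]
  1-simplices (27): (27 of them)
  2-simplices (18): (18 of them)

so the chain groups are C_0 ≅ Z^9, C_1 ≅ Z^27, C_2 ≅ Z^18.

Boundary ∂_1: C_1 → C_0 sends each edge [p,q] (with p < q) to q − p. For instance
  ∂[v_0,v_3] = [v_3] − [v_0].
The resulting 9×27 matrix has rank 8, and its Smith normal form has invariant factors (1,1,1,1,1,1,1,1).

Boundary ∂_2: C_2 → C_1 maps a triangle to the signed sum of its edges. For instance
  ∂[v_4,v_7,v_8] = [v_7,v_8] − [v_4,v_8] + [v_4,v_7],
  ∂[v_0,v_2,v_3] = [v_2,v_3] − [v_0,v_3] + [v_0,v_2].
As a 27×18 matrix over Z this has rank 17, with invariant factors (1,1,1,1,1,1,1,1,1,1,1,1,1,1,1,1,1).

Now H_k = ker ∂_k / im ∂_{k+1}, so:

  H_0: rank C_0 − rank ∂_1 = 9 − 8 = 1, and the invariant factors of ∂_1 are all 1, so H_0 ≅ Z.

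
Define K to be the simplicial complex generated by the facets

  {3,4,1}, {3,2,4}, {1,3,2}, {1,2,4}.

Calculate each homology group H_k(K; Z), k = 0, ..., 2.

H_0 = Z,  H_1 = 0,  H_2 = Z.

Fix the vertex order 1 < 2 < 3 < 4 and write every simplex with vertices in increasing order. Then dim K = 2 and the simplices of K are:

  0-simplices (4): [1], [2], [3], [4]
  1-simplices (6): [1,2], [1,3], [1,4], [2,3], [2,4], [3,4]
  2-simplices (4): [1,2,3], [1,2,4], [1,3,4], [2,3,4]

Hence C_0 ≅ Z^4, C_1 ≅ Z^6, C_2 ≅ Z^4.

Boundary ∂_1: C_1 → C_0 is given by ∂[p,q] = [q] − [p]. For instance
  ∂[3,4] = [4] − [3].
This gives a 4×6 integer matrix of rank 3; reducing to Smith normal form yields diagonal entries (1,1,1).

∂_2: C_2 → C_1 acts by ∂[p,q,r] = [q,r] − [p,r] + [p,q]. For instance
  ∂[1,3,4] = [3,4] − [1,4] + [1,3],
  ∂[1,2,3] = [2,3] − [1,3] + [1,2].
The resulting 6×4 matrix has rank 3, and its Smith normal form has invariant factors (1,1,1).

From H_k ≅ ker(∂_k) / im(∂_{k+1}) we obtain:

  H_0: rank C_0 − rank ∂_1 = 4 − 3 = 1, and the invariant factors of ∂_1 are all 1, so H_0 = Z.
  H_1: rank ker ∂_1 − rank ∂_2 = (6 − 3) − 3 = 0, and the invariant factors of ∂_2 are all 1, so H_1 = 0.
  H_2: rank ker ∂_2 − rank ∂_3 = (4 − 3) − 0 = 1, and there is no ∂_3, so H_2 = Z.

As a check, the Euler characteristic is 4 − 6 + 4 = 2, which agrees with 1 − 0 + 1 = 2.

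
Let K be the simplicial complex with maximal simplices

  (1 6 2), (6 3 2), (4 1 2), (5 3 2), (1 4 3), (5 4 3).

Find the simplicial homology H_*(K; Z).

We work with the vertex ordering 1 < 2 < 3 < 4 < 5 < 6. The simplices of K, each written with vertices in increasing order, are:

  0-simplices (6): [1], [2], [3], [4], [5], [6]
  1-simplices (12): [1,2], [1,3], [1,4], [1,6], [2,3], [2,4], [2,5], [2,6], [3,4], [3,5], [3,6], [4,5]
  2-simplices (6): [1,2,4], [1,2,6], [1,3,4], [2,3,5], [2,3,6], [3,4,5]

Hence C_0 ≅ Z^6, C_1 ≅ Z^12, C_2 ≅ Z^6.

The boundary map ∂_1: C_1 → C_0 sends each edge [p,q] (with p < q) to q − p. For instance
  ∂[4,5] = [5] − [4].
As a 6×12 matrix over Z this has rank 5, with invariant factors (1,1,1,1,1).

∂_2: C_2 → C_1 acts by ∂[p,q,r] = [q,r] − [p,r] + [p,q]. For instance
  ∂[1,2,6] = [2,6] − [1,6] + [1,2],
  ∂[3,4,5] = [4,5] − [3,5] + [3,4].
This gives a 12×6 integer matrix of rank 6; reducing to Smith normal form yields diagonal entries (1,1,1,1,1,1).

Computing H_k = (kernel of ∂_k) / (image of ∂_{k+1}):

  H_0: rank C_0 − rank ∂_1 = 6 − 5 = 1, and the invariant factors of ∂_1 are all 1, so H_0 = Z.
  H_1: rank ker ∂_1 − rank ∂_2 = (12 − 5) − 6 = 1, and the invariant factors of ∂_2 are all 1, so H_1 = Z.
  H_2: rank ker ∂_2 − rank ∂_3 = (6 − 6) − 0 = 0, and there is no ∂_3, so H_2 = 0.

As a check, the Euler characteristic is 6 − 12 + 6 = 0, which agrees with 1 − 1 + 0 = 0.

H_0 = Z,  H_1 = Z,  H_2 = 0.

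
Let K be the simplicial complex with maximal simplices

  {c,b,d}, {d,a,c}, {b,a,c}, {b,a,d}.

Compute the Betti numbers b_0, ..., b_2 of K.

Fix the vertex order a < b < c < d and write every simplex with vertices in increasing order. Then dim K = 2 and the simplices of K are:

  0-simplices (4): a, b, c, d
  1-simplices (6): ab, ac, ad, bc, bd, cd
  2-simplices (4): abc, abd, acd, bcd

giving chain groups C_0 ≅ Z^4, C_1 ≅ Z^6, C_2 ≅ Z^4.

∂_1: C_1 → C_0 sends each edge [p,q] (with p < q) to q − p. For instance
  ∂ac = c − a.
This gives a 4×6 integer matrix of rank 3; reducing to Smith normal form yields diagonal entries (1,1,1).

The boundary map ∂_2: C_2 → C_1 sends each 2-simplex [p,q,r] to [q,r] − [p,r] + [p,q]. For instance
  ∂bcd = cd − bd + bc,
  ∂acd = cd − ad + ac.
The 6×4 boundary matrix has rank 3 and Smith normal form diag(1,1,1).

Reading off H_k = ker ∂_k / im ∂_{k+1}:

  H_0: rank C_0 − rank ∂_1 = 4 − 3 = 1, and the invariant factors of ∂_1 are all 1, so H_0 = Z.
  H_1: rank ker ∂_1 − rank ∂_2 = (6 − 3) − 3 = 0, and the invariant factors of ∂_2 are all 1, so H_1 = 0.
  H_2: rank ker ∂_2 − rank ∂_3 = (4 − 3) − 0 = 1, and there is no ∂_3, so H_2 = Z.

As a check, the Euler characteristic is 4 − 6 + 4 = 2, which agrees with 1 − 0 + 1 = 2.
(K is a triangulation of the 2-sphere S^2.)

Hence the Betti numbers are b_0 = 1, b_1 = 0, b_2 = 1.

b_0 = 1, b_1 = 0, b_2 = 1.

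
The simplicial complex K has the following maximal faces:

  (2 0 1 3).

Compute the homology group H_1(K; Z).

H_1 ≅ 0.

K has 4 vertices, 6 edges, 4 triangles, 1 3-simplex.
rank ∂_1 = 3, rank ∂_2 = 3 ⇒ b_1 = 6 − 3 − 3 = 0; all invariant factors of ∂_2 are 1 so no torsion. So H_1 = 0.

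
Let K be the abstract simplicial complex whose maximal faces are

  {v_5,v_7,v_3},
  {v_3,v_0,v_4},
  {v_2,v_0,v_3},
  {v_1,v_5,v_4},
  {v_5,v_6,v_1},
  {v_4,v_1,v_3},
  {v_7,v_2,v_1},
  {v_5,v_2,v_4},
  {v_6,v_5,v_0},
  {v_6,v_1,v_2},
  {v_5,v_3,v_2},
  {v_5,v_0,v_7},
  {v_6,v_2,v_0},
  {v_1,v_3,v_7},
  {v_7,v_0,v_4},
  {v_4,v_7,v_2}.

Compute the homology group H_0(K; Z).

H_0 = Z.

Take the total order v_0 < v_1 < v_2 < v_3 < v_4 < v_5 < v_6 < v_7 on the vertex set. Then K (dimension 2) consists of the simplices:

  0-simplices (8): [v_0], [v_1], [v_2], [v_3], [v_4], [v_5], [v_6], [v_7]
  1-simplices (24): (24 of them)
  2-simplices (16): (16 of them)

giving chain groups C_0 ≅ Z^8, C_1 ≅ Z^24, C_2 ≅ Z^16.

∂_1: C_1 → C_0 is given by ∂[p,q] = [q] − [p]. For instance
  ∂[v_5,v_6] = [v_6] − [v_5].
The 8×24 boundary matrix has rank 7 and Smith normal form diag(1,1,1,1,1,1,1).

The boundary map ∂_2: C_2 → C_1 maps a triangle to the signed sum of its edges. For instance
  ∂[v_0,v_2,v_6] = [v_2,v_6] − [v_0,v_6] + [v_0,v_2],
  ∂[v_1,v_3,v_7] = [v_3,v_7] − [v_1,v_7] + [v_1,v_3].
This gives a 24×16 integer matrix of rank 15; reducing to Smith normal form yields diagonal entries (1,1,1,1,1,1,1,1,1,1,1,1,1,1,1).

Now H_k = ker ∂_k / im ∂_{k+1}, so:

  H_0: rank C_0 − rank ∂_1 = 8 − 7 = 1, and the invariant factors of ∂_1 are all 1, so H_0 = Z.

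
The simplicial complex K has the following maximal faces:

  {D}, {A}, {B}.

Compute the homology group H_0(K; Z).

H_0 ≅ Z^3.

Order the vertices as A < B < D. Listing each simplex with vertices in this order, K has dimension 0 with simplices:

  0-simplices (3): A, B, D

giving chain groups C_0 ≅ Z^3.

Reading off H_k = ker ∂_k / im ∂_{k+1}:

  H_0: rank C_0 − rank ∂_1 = 3 − 0 = 3, and there is no ∂_1, so H_0 ≅ Z^3.

(K is a triangulation of a set of 3 points.)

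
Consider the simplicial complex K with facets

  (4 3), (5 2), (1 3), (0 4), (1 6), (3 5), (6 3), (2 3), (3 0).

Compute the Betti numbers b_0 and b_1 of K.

Fix the vertex order 0 < 1 < 2 < 3 < 4 < 5 < 6 and write every simplex with vertices in increasing order. Then dim K = 1 and the simplices of K are:

  0-simplices (7): [0], [1], [2], [3], [4], [5], [6]
  1-simplices (9): [0,3], [0,4], [1,3], [1,6], [2,3], [2,5], [3,4], [3,5], [3,6]

giving chain groups C_0 ≅ Z^7, C_1 ≅ Z^9.

Boundary ∂_1: C_1 → C_0 sends each edge [p,q] (with p < q) to q − p. For instance
  ∂[0,3] = [3] − [0].
The resulting 7×9 matrix has rank 6, and its Smith normal form has invariant factors (1,1,1,1,1,1).

From H_k ≅ ker(∂_k) / im(∂_{k+1}) we obtain:

  H_0: rank C_0 − rank ∂_1 = 7 − 6 = 1, and the invariant factors of ∂_1 are all 1, so H_0 ≅ Z.
  H_1: rank ker ∂_1 − rank ∂_2 = (9 − 6) − 0 = 3, and there is no ∂_2, so H_1 ≅ Z^3.

Hence the Betti numbers are b_0 = 1, b_1 = 3.

b_0 = 1, b_1 = 3.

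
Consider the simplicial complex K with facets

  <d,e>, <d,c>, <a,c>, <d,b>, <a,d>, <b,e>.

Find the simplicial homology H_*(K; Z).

H_0 = Z,  H_1 = Z^2.

Order the vertices as a < b < c < d < e. Listing each simplex with vertices in this order, K has dimension 1 with simplices:

  0-simplices (5): a, b, c, d, e
  1-simplices (6): ac, ad, bd, be, cd, de

giving chain groups C_0 ≅ Z^5, C_1 ≅ Z^6.

The boundary map ∂_1: C_1 → C_0 is given by ∂[p,q] = [q] − [p]. For instance
  ∂cd = d − c.
The 5×6 boundary matrix has rank 4 and Smith normal form diag(1,1,1,1).

Computing H_k = (kernel of ∂_k) / (image of ∂_{k+1}):

  H_0: rank C_0 − rank ∂_1 = 5 − 4 = 1, and the invariant factors of ∂_1 are all 1, so H_0 ≅ Z.
  H_1: rank ker ∂_1 − rank ∂_2 = (6 − 4) − 0 = 2, and there is no ∂_2, so H_1 ≅ Z^2.

As a check, the Euler characteristic is 5 − 6 = -1, which agrees with 1 − 2 = -1.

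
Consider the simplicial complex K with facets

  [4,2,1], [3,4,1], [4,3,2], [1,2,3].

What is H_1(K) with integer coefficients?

Fix the vertex order 1 < 2 < 3 < 4 and write every simplex with vertices in increasing order. Then dim K = 2 and the simplices of K are:

  0-simplices (4): [1], [2], [3], [4]
  1-simplices (6): [1,2], [1,3], [1,4], [2,3], [2,4], [3,4]
  2-simplices (4): [1,2,3], [1,2,4], [1,3,4], [2,3,4]

so the chain groups are C_0 ≅ Z^4, C_1 ≅ Z^6, C_2 ≅ Z^4.

Boundary ∂_1: C_1 → C_0 sends each edge [p,q] (with p < q) to q − p. For instance
  ∂[1,4] = [4] − [1].
As a 4×6 matrix over Z this has rank 3, with invariant factors (1,1,1).

Boundary ∂_2: C_2 → C_1 maps a triangle to the signed sum of its edges. For instance
  ∂[1,2,4] = [2,4] − [1,4] + [1,2],
  ∂[2,3,4] = [3,4] − [2,4] + [2,3].
This gives a 6×4 integer matrix of rank 3; reducing to Smith normal form yields diagonal entries (1,1,1).

From H_k ≅ ker(∂_k) / im(∂_{k+1}) we obtain:

  H_1: rank ker ∂_1 − rank ∂_2 = (6 − 3) − 3 = 0, and the invariant factors of ∂_2 are all 1, so H_1 ≅ 0.

H_1 = 0.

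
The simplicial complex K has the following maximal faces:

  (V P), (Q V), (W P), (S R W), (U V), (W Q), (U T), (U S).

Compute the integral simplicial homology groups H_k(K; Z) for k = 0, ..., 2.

H_0 ≅ Z,  H_1 ≅ Z^2,  H_2 = 0.

Fix the vertex order P < Q < R < S < T < U < V < W and write every simplex with vertices in increasing order. Then dim K = 2 and the simplices of K are:

  0-simplices (8): P, Q, R, S, T, U, V, W
  1-simplices (10): PV, PW, QV, QW, RS, RW, SU, SW, TU, UV
  2-simplices (1): RSW

so the chain groups are C_0 ≅ Z^8, C_1 ≅ Z^10, C_2 ≅ Z^1.

∂_1: C_1 → C_0 maps an edge to its endpoints' difference, ∂[p,q] = q − p. For instance
  ∂RW = W − R.
The 8×10 boundary matrix has rank 7 and Smith normal form diag(1,1,1,1,1,1,1).

∂_2: C_2 → C_1 acts by ∂[p,q,r] = [q,r] − [p,r] + [p,q]. For instance
  ∂RSW = SW − RW + RS.
The 10×1 boundary matrix has rank 1 and Smith normal form diag(1).

From H_k ≅ ker(∂_k) / im(∂_{k+1}) we obtain:

  H_0: rank C_0 − rank ∂_1 = 8 − 7 = 1, and the invariant factors of ∂_1 are all 1, so H_0 ≅ Z.
  H_1: rank ker ∂_1 − rank ∂_2 = (10 − 7) − 1 = 2, and the invariant factors of ∂_2 are all 1, so H_1 ≅ Z^2.
  H_2: rank ker ∂_2 − rank ∂_3 = (1 − 1) − 0 = 0, and there is no ∂_3, so H_2 ≅ 0.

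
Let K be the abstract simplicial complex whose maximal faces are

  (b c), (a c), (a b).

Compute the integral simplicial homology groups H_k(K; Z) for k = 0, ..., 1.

H_0 ≅ Z,  H_1 ≅ Z.

Fix the vertex order a < b < c and write every simplex with vertices in increasing order. Then dim K = 1 and the simplices of K are:

  0-simplices (3): a, b, c
  1-simplices (3): ab, ac, bc

giving chain groups C_0 ≅ Z^3, C_1 ≅ Z^3.

∂_1: C_1 → C_0 is given by ∂[p,q] = [q] − [p]. For instance
  ∂ab = b − a.
The 3×3 boundary matrix has rank 2 and Smith normal form diag(1,1).

From H_k ≅ ker(∂_k) / im(∂_{k+1}) we obtain:

  H_0: rank C_0 − rank ∂_1 = 3 − 2 = 1, and the invariant factors of ∂_1 are all 1, so H_0 ≅ Z.
  H_1: rank ker ∂_1 − rank ∂_2 = (3 − 2) − 0 = 1, and there is no ∂_2, so H_1 ≅ Z.

As a check, the Euler characteristic is 3 − 3 = 0, which agrees with 1 − 1 = 0.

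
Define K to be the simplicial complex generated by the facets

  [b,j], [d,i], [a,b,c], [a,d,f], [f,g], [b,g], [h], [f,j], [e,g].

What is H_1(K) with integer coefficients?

H_1 ≅ Z^2.

We work with the vertex ordering a < b < c < d < e < f < g < h < i < j. The simplices of K, each written with vertices in increasing order, are:

  0-simplices (10): a, b, c, d, e, f, g, h, i, j
  1-simplices (12): ab, ac, ad, af, bc, bg, bj, df, di, eg, fg, fj
  2-simplices (2): abc, adf

giving chain groups C_0 ≅ Z^10, C_1 ≅ Z^12, C_2 ≅ Z^2.

∂_1: C_1 → C_0 is given by ∂[p,q] = [q] − [p]. For instance
  ∂bg = g − b.
As a 10×12 matrix over Z this has rank 8, with invariant factors (1,1,1,1,1,1,1,1).

∂_2: C_2 → C_1 sends each 2-simplex [p,q,r] to [q,r] − [p,r] + [p,q]. For instance
  ∂abc = bc − ac + ab,
  ∂adf = df − af + ad.
The resulting 12×2 matrix has rank 2, and its Smith normal form has invariant factors (1,1).

Computing H_k = (kernel of ∂_k) / (image of ∂_{k+1}):

  H_1: rank ker ∂_1 − rank ∂_2 = (12 − 8) − 2 = 2, and the invariant factors of ∂_2 are all 1, so H_1 ≅ Z^2.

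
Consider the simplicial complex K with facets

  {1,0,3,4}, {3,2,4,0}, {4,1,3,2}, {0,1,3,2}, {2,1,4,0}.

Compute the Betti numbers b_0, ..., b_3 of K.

b_0 = 1, b_1 = 0, b_2 = 0, b_3 = 1.

Fix the vertex order 0 < 1 < 2 < 3 < 4 and write every simplex with vertices in increasing order. Then dim K = 3 and the simplices of K are:

  0-simplices (5): [0], [1], [2], [3], [4]
  1-simplices (10): [0,1], [0,2], [0,3], [0,4], [1,2], [1,3], [1,4], [2,3], [2,4], [3,4]
  2-simplices (10): [0,1,2], [0,1,3], [0,1,4], [0,2,3], [0,2,4], [0,3,4], [1,2,3], [1,2,4], [1,3,4], [2,3,4]
  3-simplices (5): [0,1,2,3], [0,1,2,4], [0,1,3,4], [0,2,3,4], [1,2,3,4]

Hence C_0 ≅ Z^5, C_1 ≅ Z^10, C_2 ≅ Z^10, C_3 ≅ Z^5.

∂_1: C_1 → C_0 sends each edge [p,q] (with p < q) to q − p.
The 5×10 boundary matrix has rank 4 and Smith normal form diag(1,1,1,1).

Boundary ∂_2: C_2 → C_1 maps a triangle to the signed sum of its edges. For instance
  ∂[2,3,4] = [3,4] − [2,4] + [2,3],
  ∂[1,2,3] = [2,3] − [1,3] + [1,2].
This gives a 10×10 integer matrix of rank 6; reducing to Smith normal form yields diagonal entries (1,1,1,1,1,1).

The boundary map ∂_3: C_3 → C_2 sends each 3-simplex σ to the alternating sum Σ_i (−1)^i (σ with its i-th vertex removed). For instance
  ∂[0,1,2,4] = [1,2,4] − [0,2,4] + [0,1,4] − [0,1,2],
  ∂[0,2,3,4] = [2,3,4] − [0,3,4] + [0,2,4] − [0,2,3].
This gives a 10×5 integer matrix of rank 4; reducing to Smith normal form yields diagonal entries (1,1,1,1).

Reading off H_k = ker ∂_k / im ∂_{k+1}:

  H_0: rank C_0 − rank ∂_1 = 5 − 4 = 1, and the invariant factors of ∂_1 are all 1, so H_0 ≅ Z.
  H_1: rank ker ∂_1 − rank ∂_2 = (10 − 4) − 6 = 0, and the invariant factors of ∂_2 are all 1, so H_1 ≅ 0.
  H_2: rank ker ∂_2 − rank ∂_3 = (10 − 6) − 4 = 0, and the invariant factors of ∂_3 are all 1, so H_2 ≅ 0.
  H_3: rank ker ∂_3 − rank ∂_4 = (5 − 4) − 0 = 1, and there is no ∂_4, so H_3 ≅ Z.

(K is a triangulation of the 3-sphere S^3.)

Hence the Betti numbers are b_0 = 1, b_1 = 0, b_2 = 0, b_3 = 1.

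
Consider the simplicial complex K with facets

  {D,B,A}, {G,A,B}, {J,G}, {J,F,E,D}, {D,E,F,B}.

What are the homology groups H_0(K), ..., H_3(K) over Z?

H_0 ≅ Z,  H_1 ≅ Z,  H_2 = 0,  H_3 = 0.

We work with the vertex ordering A < B < D < E < F < G < J. The simplices of K, each written with vertices in increasing order, are:

  0-simplices (7): A, B, D, E, F, G, J
  1-simplices (14): AB, AD, AG, BD, BE, BF, BG, DE, DF, DJ, EF, EJ, FJ, GJ
  2-simplices (9): ABD, ABG, BDE, BDF, BEF, DEF, DEJ, DFJ, EFJ
  3-simplices (2): BDEF, DEFJ

Hence C_0 ≅ Z^7, C_1 ≅ Z^14, C_2 ≅ Z^9, C_3 ≅ Z^2.

Boundary ∂_1: C_1 → C_0 is given by ∂[p,q] = [q] − [p]. For instance
  ∂EF = F − E.
This gives a 7×14 integer matrix of rank 6; reducing to Smith normal form yields diagonal entries (1,1,1,1,1,1).

∂_2: C_2 → C_1 acts by ∂[p,q,r] = [q,r] − [p,r] + [p,q]. For instance
  ∂DEJ = EJ − DJ + DE,
  ∂BEF = EF − BF + BE.
The 14×9 boundary matrix has rank 7 and Smith normal form diag(1,1,1,1,1,1,1).

∂_3: C_3 → C_2 sends each 3-simplex σ to the alternating sum Σ_i (−1)^i (σ with its i-th vertex removed). For instance
  ∂BDEF = DEF − BEF + BDF − BDE,
  ∂DEFJ = EFJ − DFJ + DEJ − DEF.
The resulting 9×2 matrix has rank 2, and its Smith normal form has invariant factors (1,1).

From H_k ≅ ker(∂_k) / im(∂_{k+1}) we obtain:

  H_0: rank C_0 − rank ∂_1 = 7 − 6 = 1, and the invariant factors of ∂_1 are all 1, so H_0 = Z.
  H_1: rank ker ∂_1 − rank ∂_2 = (14 − 6) − 7 = 1, and the invariant factors of ∂_2 are all 1, so H_1 = Z.
  H_2: rank ker ∂_2 − rank ∂_3 = (9 − 7) − 2 = 0, and the invariant factors of ∂_3 are all 1, so H_2 = 0.
  H_3: rank ker ∂_3 − rank ∂_4 = (2 − 2) − 0 = 0, and there is no ∂_4, so H_3 = 0.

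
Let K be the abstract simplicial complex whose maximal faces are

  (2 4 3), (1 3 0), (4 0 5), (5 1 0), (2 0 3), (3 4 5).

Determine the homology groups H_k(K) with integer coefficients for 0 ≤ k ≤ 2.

H_0 = Z,  H_1 = Z,  H_2 = 0.

We work with the vertex ordering 0 < 1 < 2 < 3 < 4 < 5. The simplices of K, each written with vertices in increasing order, are:

  0-simplices (6): [0], [1], [2], [3], [4], [5]
  1-simplices (12): [0,1], [0,2], [0,3], [0,4], [0,5], [1,3], [1,5], [2,3], [2,4], [3,4], [3,5], [4,5]
  2-simplices (6): [0,1,3], [0,1,5], [0,2,3], [0,4,5], [2,3,4], [3,4,5]

giving chain groups C_0 ≅ Z^6, C_1 ≅ Z^12, C_2 ≅ Z^6.

The boundary map ∂_1: C_1 → C_0 sends each edge [p,q] (with p < q) to q − p. For instance
  ∂[2,4] = [4] − [2].
The 6×12 boundary matrix has rank 5 and Smith normal form diag(1,1,1,1,1).

The boundary map ∂_2: C_2 → C_1 acts by ∂[p,q,r] = [q,r] − [p,r] + [p,q]. For instance
  ∂[0,1,3] = [1,3] − [0,3] + [0,1],
  ∂[2,3,4] = [3,4] − [2,4] + [2,3].
The resulting 12×6 matrix has rank 6, and its Smith normal form has invariant factors (1,1,1,1,1,1).

Now H_k = ker ∂_k / im ∂_{k+1}, so:

  H_0: rank C_0 − rank ∂_1 = 6 − 5 = 1, and the invariant factors of ∂_1 are all 1, so H_0 = Z.
  H_1: rank ker ∂_1 − rank ∂_2 = (12 − 5) − 6 = 1, and the invariant factors of ∂_2 are all 1, so H_1 = Z.
  H_2: rank ker ∂_2 − rank ∂_3 = (6 − 6) − 0 = 0, and there is no ∂_3, so H_2 = 0.

(K is a triangulation of the cylinder S^1 x I.)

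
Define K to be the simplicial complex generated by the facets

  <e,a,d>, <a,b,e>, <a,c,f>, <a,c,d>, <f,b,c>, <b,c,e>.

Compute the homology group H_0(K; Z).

Fix the vertex order a < b < c < d < e < f and write every simplex with vertices in increasing order. Then dim K = 2 and the simplices of K are:

  0-simplices (6): a, b, c, d, e, f
  1-simplices (12): ab, ac, ad, ae, af, bc, be, bf, cd, ce, cf, de
  2-simplices (6): abe, acd, acf, ade, bce, bcf

so the chain groups are C_0 ≅ Z^6, C_1 ≅ Z^12, C_2 ≅ Z^6.

∂_1: C_1 → C_0 is given by ∂[p,q] = [q] − [p].
The resulting 6×12 matrix has rank 5, and its Smith normal form has invariant factors (1,1,1,1,1).

∂_2: C_2 → C_1 maps a triangle to the signed sum of its edges. For instance
  ∂bce = ce − be + bc,
  ∂acf = cf − af + ac.
As a 12×6 matrix over Z this has rank 6, with invariant factors (1,1,1,1,1,1).

From H_k ≅ ker(∂_k) / im(∂_{k+1}) we obtain:

  H_0: rank C_0 − rank ∂_1 = 6 − 5 = 1, and the invariant factors of ∂_1 are all 1, so H_0 = Z.

H_0 ≅ Z.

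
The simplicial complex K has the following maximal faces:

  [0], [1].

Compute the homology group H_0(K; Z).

K has 2 vertices.
rank ∂_0 = 0, rank ∂_1 = 0 ⇒ b_0 = 2 − 0 − 0 = 2. So H_0 = Z^2.

H_0 ≅ Z^2.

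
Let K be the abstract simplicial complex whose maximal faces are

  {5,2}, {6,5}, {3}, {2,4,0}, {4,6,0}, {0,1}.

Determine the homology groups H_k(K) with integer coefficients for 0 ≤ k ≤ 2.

Fix the vertex order 0 < 1 < 2 < 3 < 4 < 5 < 6 and write every simplex with vertices in increasing order. Then dim K = 2 and the simplices of K are:

  0-simplices (7): [0], [1], [2], [3], [4], [5], [6]
  1-simplices (8): [0,1], [0,2], [0,4], [0,6], [2,4], [2,5], [4,6], [5,6]
  2-simplices (2): [0,2,4], [0,4,6]

Hence C_0 ≅ Z^7, C_1 ≅ Z^8, C_2 ≅ Z^2.

Boundary ∂_1: C_1 → C_0 sends each edge [p,q] (with p < q) to q − p.
This gives a 7×8 integer matrix of rank 5; reducing to Smith normal form yields diagonal entries (1,1,1,1,1).

∂_2: C_2 → C_1 sends each 2-simplex [p,q,r] to [q,r] − [p,r] + [p,q]. For instance
  ∂[0,2,4] = [2,4] − [0,4] + [0,2],
  ∂[0,4,6] = [4,6] − [0,6] + [0,4].
This gives a 8×2 integer matrix of rank 2; reducing to Smith normal form yields diagonal entries (1,1).

From H_k ≅ ker(∂_k) / im(∂_{k+1}) we obtain:

  H_0: rank C_0 − rank ∂_1 = 7 − 5 = 2, and the invariant factors of ∂_1 are all 1, so H_0 = Z^2.
  H_1: rank ker ∂_1 − rank ∂_2 = (8 − 5) − 2 = 1, and the invariant factors of ∂_2 are all 1, so H_1 = Z.
  H_2: rank ker ∂_2 − rank ∂_3 = (2 − 2) − 0 = 0, and there is no ∂_3, so H_2 = 0.

H_0 ≅ Z^2,  H_1 ≅ Z,  H_2 = 0.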